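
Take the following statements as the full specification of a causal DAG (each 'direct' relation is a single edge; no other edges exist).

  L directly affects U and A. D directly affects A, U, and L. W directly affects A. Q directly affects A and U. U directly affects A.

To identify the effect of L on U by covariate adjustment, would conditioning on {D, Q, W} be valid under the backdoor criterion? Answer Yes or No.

Backdoor paths from L to U (paths whose first edge points into L):
  P1: L <- D -> U
  P2: L <- D -> A <- Q -> U
  P3: L <- D -> A <- U
Condition 1 (no descendant of L in the set): holds — descendants of L are {A, U}; none are in {D, Q, W}.
Condition 2 (every backdoor path blocked by {D, Q, W}):
  P1: blocked at fork node D ∈ conditioning set.
  P2: blocked at fork node D ∈ conditioning set.
  P3: blocked at fork node D ∈ conditioning set.
{D, Q, W} satisfies the backdoor criterion.

Yes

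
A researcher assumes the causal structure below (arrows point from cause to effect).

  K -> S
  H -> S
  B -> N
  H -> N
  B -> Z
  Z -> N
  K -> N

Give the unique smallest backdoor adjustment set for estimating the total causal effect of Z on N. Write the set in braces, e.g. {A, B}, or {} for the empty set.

{B}

Variables eligible for adjustment (non-descendants of Z, excluding Z and N): {B, H, K, S}.
Backdoor paths from Z to N:
  P1: Z <- B -> N
The empty set is not sufficient: P1 (Z <- B -> N) has no collider blocking it and no conditioned non-collider, so it is open.
Try {B}:
  P1: blocked at fork node B ∈ conditioning set.
{B} contains no descendant of Z and blocks every backdoor path.
No other singleton works — e.g. {H} leaves P1 open — so {B} is the unique smallest valid adjustment set.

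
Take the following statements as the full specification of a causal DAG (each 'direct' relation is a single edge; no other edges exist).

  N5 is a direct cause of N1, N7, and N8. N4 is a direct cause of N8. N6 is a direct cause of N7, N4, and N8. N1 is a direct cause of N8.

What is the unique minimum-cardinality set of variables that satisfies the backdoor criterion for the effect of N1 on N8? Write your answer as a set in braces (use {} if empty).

{N5}

Variables eligible for adjustment (non-descendants of N1, excluding N1 and N8): {N4, N5, N6, N7}.
Backdoor paths from N1 to N8:
  P1: N1 <- N5 -> N8
  P2: N1 <- N5 -> N7 <- N6 -> N4 -> N8
  P3: N1 <- N5 -> N7 <- N6 -> N8
The empty set is not sufficient: P1 (N1 <- N5 -> N8) has no collider blocking it and no conditioned non-collider, so it is open.
Try {N5}:
  P1: blocked at fork node N5 ∈ conditioning set.
  P2: blocked at fork node N5 ∈ conditioning set.
  P3: blocked at fork node N5 ∈ conditioning set.
{N5} contains no descendant of N1 and blocks every backdoor path.
No other singleton works — e.g. {N6} leaves P1 open — so {N5} is the unique smallest valid adjustment set.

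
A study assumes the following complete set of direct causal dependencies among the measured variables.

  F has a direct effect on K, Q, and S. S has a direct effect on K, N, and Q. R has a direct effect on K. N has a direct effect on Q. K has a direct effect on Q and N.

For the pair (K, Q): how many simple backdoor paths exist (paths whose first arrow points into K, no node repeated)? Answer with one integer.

A backdoor path from K to Q is any simple undirected path whose first edge points into K (i.e. leaves K via a parent).
Parents of K: {F, R, S}.
Enumerating:
  P1: K <- F -> S -> N -> Q
  P2: K <- F -> S -> Q
  P3: K <- F -> Q
  P4: K <- S <- F -> Q
  P5: K <- S -> N -> Q
  P6: K <- S -> Q
That exhausts the simple backdoor paths. Count: 6.

6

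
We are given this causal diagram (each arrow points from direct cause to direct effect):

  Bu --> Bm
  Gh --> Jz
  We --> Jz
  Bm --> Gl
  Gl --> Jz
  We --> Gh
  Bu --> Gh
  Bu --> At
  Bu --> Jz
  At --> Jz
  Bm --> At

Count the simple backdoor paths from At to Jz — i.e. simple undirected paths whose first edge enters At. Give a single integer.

8

A backdoor path from At to Jz is any simple undirected path whose first edge points into At (i.e. leaves At via a parent).
Parents of At: {Bm, Bu}.
Enumerating:
  P1: At <- Bu -> Bm -> Gl -> Jz
  P2: At <- Bu -> Gh <- We -> Jz
  P3: At <- Bu -> Gh -> Jz
  P4: At <- Bu -> Jz
  P5: At <- Bm <- Bu -> Gh <- We -> Jz
  P6: At <- Bm <- Bu -> Gh -> Jz
  P7: At <- Bm <- Bu -> Jz
  P8: At <- Bm -> Gl -> Jz
That exhausts the simple backdoor paths. Count: 8.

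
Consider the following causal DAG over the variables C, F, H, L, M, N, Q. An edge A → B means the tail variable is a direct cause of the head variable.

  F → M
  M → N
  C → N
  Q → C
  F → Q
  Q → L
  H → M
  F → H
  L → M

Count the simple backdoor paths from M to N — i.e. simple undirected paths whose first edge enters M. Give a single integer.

3

A backdoor path from M to N is any simple undirected path whose first edge points into M (i.e. leaves M via a parent).
Parents of M: {F, H, L}.
Enumerating:
  P1: M <- F -> Q -> C -> N
  P2: M <- L <- Q -> C -> N
  P3: M <- H <- F -> Q -> C -> N
That exhausts the simple backdoor paths. Count: 3.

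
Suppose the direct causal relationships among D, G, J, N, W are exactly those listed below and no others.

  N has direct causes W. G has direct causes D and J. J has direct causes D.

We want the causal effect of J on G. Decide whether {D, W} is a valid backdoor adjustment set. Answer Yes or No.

Yes

Backdoor paths from J to G (paths whose first edge points into J):
  P1: J <- D -> G
Condition 1 (no descendant of J in the set): holds — descendants of J are {G}; none are in {D, W}.
Condition 2 (every backdoor path blocked by {D, W}):
  P1: blocked at fork node D ∈ conditioning set.
{D, W} satisfies the backdoor criterion.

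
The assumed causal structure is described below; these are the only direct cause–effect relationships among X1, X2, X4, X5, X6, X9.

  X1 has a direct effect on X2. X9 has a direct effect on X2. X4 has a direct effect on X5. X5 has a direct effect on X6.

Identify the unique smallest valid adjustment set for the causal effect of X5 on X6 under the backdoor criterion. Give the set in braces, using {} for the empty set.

{}

Variables eligible for adjustment (non-descendants of X5, excluding X5 and X6): {X1, X2, X4, X9}.
Backdoor paths from X5 to X6:
  (none)
With no backdoor paths the empty set already satisfies the criterion, and it is trivially minimal.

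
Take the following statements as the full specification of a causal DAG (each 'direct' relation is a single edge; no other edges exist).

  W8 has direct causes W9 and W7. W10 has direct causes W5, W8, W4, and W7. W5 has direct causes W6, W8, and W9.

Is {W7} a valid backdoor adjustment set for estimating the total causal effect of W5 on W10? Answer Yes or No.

No

Backdoor paths from W5 to W10 (paths whose first edge points into W5):
  P1: W5 <- W9 -> W8 <- W7 -> W10
  P2: W5 <- W9 -> W8 -> W10
  P3: W5 <- W8 <- W7 -> W10
  P4: W5 <- W8 -> W10
Condition 1 (no descendant of W5 in the set): holds — descendants of W5 are {W10}; none are in {W7}.
Condition 2 (every backdoor path blocked by {W7}):
  P1: blocked at collider W8 (neither it nor any descendant is in the conditioning set).
  P2: open — no interior node is in the conditioning set.
  P3: blocked at fork node W7 ∈ conditioning set.
  P4: open — no interior node is in the conditioning set.
{W7} does not satisfy the backdoor criterion.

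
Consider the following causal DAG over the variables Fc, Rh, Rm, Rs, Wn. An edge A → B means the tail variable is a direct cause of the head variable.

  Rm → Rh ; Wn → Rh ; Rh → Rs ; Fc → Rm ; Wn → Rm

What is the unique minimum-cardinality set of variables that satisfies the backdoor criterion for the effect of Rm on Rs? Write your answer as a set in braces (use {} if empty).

Variables eligible for adjustment (non-descendants of Rm, excluding Rm and Rs): {Fc, Wn}.
Backdoor paths from Rm to Rs:
  P1: Rm <- Wn -> Rh -> Rs
The empty set is not sufficient: P1 (Rm <- Wn -> Rh -> Rs) has no collider blocking it and no conditioned non-collider, so it is open.
Try {Wn}:
  P1: blocked at fork node Wn ∈ conditioning set.
{Wn} contains no descendant of Rm and blocks every backdoor path.
No other singleton works — e.g. {Fc} leaves P1 open — so {Wn} is the unique smallest valid adjustment set.

{Wn}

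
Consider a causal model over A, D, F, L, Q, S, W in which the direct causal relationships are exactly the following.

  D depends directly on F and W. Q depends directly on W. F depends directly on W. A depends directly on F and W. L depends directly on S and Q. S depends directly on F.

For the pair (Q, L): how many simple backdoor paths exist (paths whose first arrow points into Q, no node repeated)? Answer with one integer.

3

A backdoor path from Q to L is any simple undirected path whose first edge points into Q (i.e. leaves Q via a parent).
Parents of Q: {W}.
Enumerating:
  P1: Q <- W -> F -> S -> L
  P2: Q <- W -> A <- F -> S -> L
  P3: Q <- W -> D <- F -> S -> L
That exhausts the simple backdoor paths. Count: 3.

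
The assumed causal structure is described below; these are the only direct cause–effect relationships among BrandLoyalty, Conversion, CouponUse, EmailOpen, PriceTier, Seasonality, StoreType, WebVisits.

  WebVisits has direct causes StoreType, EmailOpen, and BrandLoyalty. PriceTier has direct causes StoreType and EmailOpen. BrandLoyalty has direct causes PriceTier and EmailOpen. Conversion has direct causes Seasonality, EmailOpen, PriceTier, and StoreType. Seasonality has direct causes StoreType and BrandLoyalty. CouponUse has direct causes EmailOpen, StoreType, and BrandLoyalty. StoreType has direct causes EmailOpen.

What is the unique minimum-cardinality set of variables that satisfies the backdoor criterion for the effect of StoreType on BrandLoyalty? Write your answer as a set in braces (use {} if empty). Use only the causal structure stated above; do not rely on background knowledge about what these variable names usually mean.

Variables eligible for adjustment (non-descendants of StoreType, excluding StoreType and BrandLoyalty): {EmailOpen}.
Backdoor paths from StoreType to BrandLoyalty:
  P1: StoreType <- EmailOpen -> PriceTier -> BrandLoyalty
  P2: StoreType <- EmailOpen -> PriceTier -> Conversion <- Seasonality <- BrandLoyalty
  P3: StoreType <- EmailOpen -> BrandLoyalty
  P4: StoreType <- EmailOpen -> CouponUse <- BrandLoyalty
  P5: StoreType <- EmailOpen -> Conversion <- PriceTier -> BrandLoyalty
  P6: StoreType <- EmailOpen -> Conversion <- Seasonality <- BrandLoyalty
  P7: StoreType <- EmailOpen -> WebVisits <- BrandLoyalty
The empty set is not sufficient: P1 (StoreType <- EmailOpen -> PriceTier -> BrandLoyalty) has no collider blocking it and no conditioned non-collider, so it is open.
Try {EmailOpen}:
  P1: blocked at fork node EmailOpen ∈ conditioning set.
  P2: blocked at fork node EmailOpen ∈ conditioning set.
  P3: blocked at fork node EmailOpen ∈ conditioning set.
  P4: blocked at fork node EmailOpen ∈ conditioning set.
  P5: blocked at fork node EmailOpen ∈ conditioning set.
  P6: blocked at fork node EmailOpen ∈ conditioning set.
  P7: blocked at fork node EmailOpen ∈ conditioning set.
{EmailOpen} contains no descendant of StoreType and blocks every backdoor path.
{EmailOpen} is the unique smallest valid adjustment set.

{EmailOpen}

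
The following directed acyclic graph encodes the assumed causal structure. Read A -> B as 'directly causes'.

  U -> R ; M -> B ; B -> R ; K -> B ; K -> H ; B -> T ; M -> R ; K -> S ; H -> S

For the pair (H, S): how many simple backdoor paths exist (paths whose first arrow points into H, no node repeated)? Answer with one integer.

A backdoor path from H to S is any simple undirected path whose first edge points into H (i.e. leaves H via a parent).
Parents of H: {K}.
Enumerating:
  P1: H <- K -> S
That exhausts the simple backdoor paths. Count: 1.

1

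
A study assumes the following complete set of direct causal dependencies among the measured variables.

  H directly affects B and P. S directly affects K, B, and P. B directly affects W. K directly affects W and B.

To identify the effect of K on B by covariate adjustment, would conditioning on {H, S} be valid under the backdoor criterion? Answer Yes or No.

Backdoor paths from K to B (paths whose first edge points into K):
  P1: K <- S -> B
  P2: K <- S -> P <- H -> B
Condition 1 (no descendant of K in the set): holds — descendants of K are {B, W}; none are in {H, S}.
Condition 2 (every backdoor path blocked by {H, S}):
  P1: blocked at fork node S ∈ conditioning set.
  P2: blocked at fork node S ∈ conditioning set.
{H, S} satisfies the backdoor criterion.

Yes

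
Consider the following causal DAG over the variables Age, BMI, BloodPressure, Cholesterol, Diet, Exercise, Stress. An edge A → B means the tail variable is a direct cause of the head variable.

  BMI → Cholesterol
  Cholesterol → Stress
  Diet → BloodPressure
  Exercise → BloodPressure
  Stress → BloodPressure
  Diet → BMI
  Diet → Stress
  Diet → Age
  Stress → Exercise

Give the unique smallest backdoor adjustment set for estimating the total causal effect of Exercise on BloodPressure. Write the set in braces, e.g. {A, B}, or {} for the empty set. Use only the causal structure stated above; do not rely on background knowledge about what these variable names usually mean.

Variables eligible for adjustment (non-descendants of Exercise, excluding Exercise and BloodPressure): {Age, BMI, Cholesterol, Diet, Stress}.
Backdoor paths from Exercise to BloodPressure:
  P1: Exercise <- Stress <- Diet -> BloodPressure
  P2: Exercise <- Stress <- Cholesterol <- BMI <- Diet -> BloodPressure
  P3: Exercise <- Stress -> BloodPressure
The empty set is not sufficient: P1 (Exercise <- Stress <- Diet -> BloodPressure) has no collider blocking it and no conditioned non-collider, so it is open.
Try {Stress}:
  P1: blocked at chain node Stress ∈ conditioning set.
  P2: blocked at chain node Stress ∈ conditioning set.
  P3: blocked at fork node Stress ∈ conditioning set.
{Stress} contains no descendant of Exercise and blocks every backdoor path.
No other singleton works — e.g. {Diet} leaves P3 open — so {Stress} is the unique smallest valid adjustment set.

{Stress}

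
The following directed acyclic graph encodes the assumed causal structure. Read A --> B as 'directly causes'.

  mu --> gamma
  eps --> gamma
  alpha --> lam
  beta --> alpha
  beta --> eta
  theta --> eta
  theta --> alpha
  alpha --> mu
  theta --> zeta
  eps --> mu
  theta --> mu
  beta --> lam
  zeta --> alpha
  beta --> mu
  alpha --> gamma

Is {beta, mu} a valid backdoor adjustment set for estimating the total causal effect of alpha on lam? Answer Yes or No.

Backdoor paths from alpha to lam (paths whose first edge points into alpha):
  P1: alpha <- beta -> lam
  P2: alpha <- theta -> eta <- beta -> lam
  P3: alpha <- theta -> mu <- beta -> lam
  P4: alpha <- zeta <- theta -> eta <- beta -> lam
  P5: alpha <- zeta <- theta -> mu <- beta -> lam
Condition 1 (no descendant of alpha in the set): FAILS — mu is a descendant of alpha.
Condition 2 (every backdoor path blocked by {beta, mu}):
  P1: blocked at fork node beta ∈ conditioning set.
  P2: blocked at collider eta (neither it nor any descendant is in the conditioning set).
  P3: blocked at fork node beta ∈ conditioning set.
  P4: blocked at collider eta (neither it nor any descendant is in the conditioning set).
  P5: blocked at fork node beta ∈ conditioning set.
{beta, mu} does not satisfy the backdoor criterion.

No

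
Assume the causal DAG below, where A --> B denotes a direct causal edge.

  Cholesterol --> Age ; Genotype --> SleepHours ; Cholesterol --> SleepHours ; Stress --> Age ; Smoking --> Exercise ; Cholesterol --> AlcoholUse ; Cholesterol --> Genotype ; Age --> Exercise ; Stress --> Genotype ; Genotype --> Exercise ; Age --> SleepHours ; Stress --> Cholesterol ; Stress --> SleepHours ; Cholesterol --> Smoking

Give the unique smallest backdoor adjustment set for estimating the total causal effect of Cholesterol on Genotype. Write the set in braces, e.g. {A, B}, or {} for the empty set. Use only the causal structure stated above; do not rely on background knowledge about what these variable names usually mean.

Variables eligible for adjustment (non-descendants of Cholesterol, excluding Cholesterol and Genotype): {Stress}.
Backdoor paths from Cholesterol to Genotype:
  P1: Cholesterol <- Stress -> Genotype
  P2: Cholesterol <- Stress -> Age -> SleepHours <- Genotype
  P3: Cholesterol <- Stress -> Age -> Exercise <- Genotype
  P4: Cholesterol <- Stress -> SleepHours <- Genotype
  P5: Cholesterol <- Stress -> SleepHours <- Age -> Exercise <- Genotype
The empty set is not sufficient: P1 (Cholesterol <- Stress -> Genotype) has no collider blocking it and no conditioned non-collider, so it is open.
Try {Stress}:
  P1: blocked at fork node Stress ∈ conditioning set.
  P2: blocked at fork node Stress ∈ conditioning set.
  P3: blocked at fork node Stress ∈ conditioning set.
  P4: blocked at fork node Stress ∈ conditioning set.
  P5: blocked at fork node Stress ∈ conditioning set.
{Stress} contains no descendant of Cholesterol and blocks every backdoor path.
{Stress} is the unique smallest valid adjustment set.

{Stress}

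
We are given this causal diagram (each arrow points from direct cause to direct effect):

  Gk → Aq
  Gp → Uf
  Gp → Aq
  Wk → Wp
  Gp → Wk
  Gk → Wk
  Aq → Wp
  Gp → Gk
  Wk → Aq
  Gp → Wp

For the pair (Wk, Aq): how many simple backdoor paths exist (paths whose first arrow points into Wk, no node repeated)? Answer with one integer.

6

A backdoor path from Wk to Aq is any simple undirected path whose first edge points into Wk (i.e. leaves Wk via a parent).
Parents of Wk: {Gk, Gp}.
Enumerating:
  P1: Wk <- Gp -> Gk -> Aq
  P2: Wk <- Gp -> Aq
  P3: Wk <- Gp -> Wp <- Aq
  P4: Wk <- Gk <- Gp -> Aq
  P5: Wk <- Gk <- Gp -> Wp <- Aq
  P6: Wk <- Gk -> Aq
That exhausts the simple backdoor paths. Count: 6.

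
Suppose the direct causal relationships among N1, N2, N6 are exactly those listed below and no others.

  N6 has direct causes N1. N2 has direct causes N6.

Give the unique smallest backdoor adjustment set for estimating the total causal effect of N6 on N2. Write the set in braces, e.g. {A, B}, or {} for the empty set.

{}

Variables eligible for adjustment (non-descendants of N6, excluding N6 and N2): {N1}.
Backdoor paths from N6 to N2:
  (none)
With no backdoor paths the empty set already satisfies the criterion, and it is trivially minimal.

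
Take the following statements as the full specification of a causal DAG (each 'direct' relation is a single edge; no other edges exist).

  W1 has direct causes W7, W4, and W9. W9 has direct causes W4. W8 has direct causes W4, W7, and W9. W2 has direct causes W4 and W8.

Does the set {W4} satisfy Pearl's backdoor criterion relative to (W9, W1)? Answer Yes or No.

Backdoor paths from W9 to W1 (paths whose first edge points into W9):
  P1: W9 <- W4 -> W8 <- W7 -> W1
  P2: W9 <- W4 -> W2 <- W8 <- W7 -> W1
  P3: W9 <- W4 -> W1
Condition 1 (no descendant of W9 in the set): holds — descendants of W9 are {W1, W2, W8}; none are in {W4}.
Condition 2 (every backdoor path blocked by {W4}):
  P1: blocked at fork node W4 ∈ conditioning set.
  P2: blocked at fork node W4 ∈ conditioning set.
  P3: blocked at fork node W4 ∈ conditioning set.
{W4} satisfies the backdoor criterion.

Yes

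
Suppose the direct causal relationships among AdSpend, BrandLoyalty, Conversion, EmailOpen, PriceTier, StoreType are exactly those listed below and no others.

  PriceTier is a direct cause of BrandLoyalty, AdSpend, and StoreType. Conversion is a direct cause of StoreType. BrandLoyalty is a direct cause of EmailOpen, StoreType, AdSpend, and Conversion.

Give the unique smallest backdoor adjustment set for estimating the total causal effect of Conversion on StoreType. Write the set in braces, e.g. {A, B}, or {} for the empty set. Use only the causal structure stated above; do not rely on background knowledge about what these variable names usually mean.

Variables eligible for adjustment (non-descendants of Conversion, excluding Conversion and StoreType): {AdSpend, BrandLoyalty, EmailOpen, PriceTier}.
Backdoor paths from Conversion to StoreType:
  P1: Conversion <- BrandLoyalty <- PriceTier -> StoreType
  P2: Conversion <- BrandLoyalty -> AdSpend <- PriceTier -> StoreType
  P3: Conversion <- BrandLoyalty -> StoreType
The empty set is not sufficient: P1 (Conversion <- BrandLoyalty <- PriceTier -> StoreType) has no collider blocking it and no conditioned non-collider, so it is open.
Try {BrandLoyalty}:
  P1: blocked at chain node BrandLoyalty ∈ conditioning set.
  P2: blocked at fork node BrandLoyalty ∈ conditioning set.
  P3: blocked at fork node BrandLoyalty ∈ conditioning set.
{BrandLoyalty} contains no descendant of Conversion and blocks every backdoor path.
No other singleton works — e.g. {PriceTier} leaves P3 open — so {BrandLoyalty} is the unique smallest valid adjustment set.

{BrandLoyalty}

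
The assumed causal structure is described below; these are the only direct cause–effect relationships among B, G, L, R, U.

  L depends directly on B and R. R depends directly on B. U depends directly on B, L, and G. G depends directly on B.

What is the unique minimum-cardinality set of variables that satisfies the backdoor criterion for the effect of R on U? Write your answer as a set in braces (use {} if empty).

Variables eligible for adjustment (non-descendants of R, excluding R and U): {B, G}.
Backdoor paths from R to U:
  P1: R <- B -> L -> U
  P2: R <- B -> G -> U
  P3: R <- B -> U
The empty set is not sufficient: P1 (R <- B -> L -> U) has no collider blocking it and no conditioned non-collider, so it is open.
Try {B}:
  P1: blocked at fork node B ∈ conditioning set.
  P2: blocked at fork node B ∈ conditioning set.
  P3: blocked at fork node B ∈ conditioning set.
{B} contains no descendant of R and blocks every backdoor path.
No other singleton works — e.g. {G} leaves P1 open — so {B} is the unique smallest valid adjustment set.

{B}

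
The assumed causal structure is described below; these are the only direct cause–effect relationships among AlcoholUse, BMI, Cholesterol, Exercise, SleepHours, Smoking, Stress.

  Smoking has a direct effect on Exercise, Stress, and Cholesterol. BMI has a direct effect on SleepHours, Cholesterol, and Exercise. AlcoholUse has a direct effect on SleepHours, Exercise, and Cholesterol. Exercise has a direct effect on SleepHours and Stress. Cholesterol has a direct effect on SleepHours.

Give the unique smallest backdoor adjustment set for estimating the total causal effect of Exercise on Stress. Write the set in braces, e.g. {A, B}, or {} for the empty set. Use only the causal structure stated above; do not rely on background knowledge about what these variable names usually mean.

{Smoking}

Variables eligible for adjustment (non-descendants of Exercise, excluding Exercise and Stress): {AlcoholUse, BMI, Cholesterol, Smoking}.
Backdoor paths from Exercise to Stress:
  P1: Exercise <- BMI -> Cholesterol <- Smoking -> Stress
  P2: Exercise <- BMI -> SleepHours <- AlcoholUse -> Cholesterol <- Smoking -> Stress
  P3: Exercise <- BMI -> SleepHours <- Cholesterol <- Smoking -> Stress
  P4: Exercise <- AlcoholUse -> Cholesterol <- Smoking -> Stress
  P5: Exercise <- AlcoholUse -> SleepHours <- BMI -> Cholesterol <- Smoking -> Stress
  P6: Exercise <- AlcoholUse -> SleepHours <- Cholesterol <- Smoking -> Stress
  P7: Exercise <- Smoking -> Stress
The empty set is not sufficient: P7 (Exercise <- Smoking -> Stress) has no collider blocking it and no conditioned non-collider, so it is open.
Try {Smoking}:
  P1: blocked at collider Cholesterol (neither it nor any descendant is in the conditioning set).
  P2: blocked at collider SleepHours (neither it nor any descendant is in the conditioning set).
  P3: blocked at collider SleepHours (neither it nor any descendant is in the conditioning set).
  P4: blocked at collider Cholesterol (neither it nor any descendant is in the conditioning set).
  P5: blocked at collider SleepHours (neither it nor any descendant is in the conditioning set).
  P6: blocked at collider SleepHours (neither it nor any descendant is in the conditioning set).
  P7: blocked at fork node Smoking ∈ conditioning set.
{Smoking} contains no descendant of Exercise and blocks every backdoor path.
No other singleton works — e.g. {BMI} leaves P7 open — so {Smoking} is the unique smallest valid adjustment set.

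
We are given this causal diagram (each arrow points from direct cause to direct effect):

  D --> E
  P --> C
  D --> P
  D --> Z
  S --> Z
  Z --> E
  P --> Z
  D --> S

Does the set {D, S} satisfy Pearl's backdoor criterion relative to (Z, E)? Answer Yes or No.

Backdoor paths from Z to E (paths whose first edge points into Z):
  P1: Z <- D -> E
  P2: Z <- S <- D -> E
  P3: Z <- P <- D -> E
Condition 1 (no descendant of Z in the set): holds — descendants of Z are {E}; none are in {D, S}.
Condition 2 (every backdoor path blocked by {D, S}):
  P1: blocked at fork node D ∈ conditioning set.
  P2: blocked at chain node S ∈ conditioning set.
  P3: blocked at fork node D ∈ conditioning set.
{D, S} satisfies the backdoor criterion.

Yes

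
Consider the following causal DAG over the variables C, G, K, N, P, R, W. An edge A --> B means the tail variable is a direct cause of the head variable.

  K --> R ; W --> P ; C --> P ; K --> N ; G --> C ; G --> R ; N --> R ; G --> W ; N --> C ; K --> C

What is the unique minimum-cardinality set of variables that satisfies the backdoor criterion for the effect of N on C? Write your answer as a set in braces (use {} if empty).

{K}

Variables eligible for adjustment (non-descendants of N, excluding N and C): {G, K, W}.
Backdoor paths from N to C:
  P1: N <- K -> C
  P2: N <- K -> R <- G -> C
  P3: N <- K -> R <- G -> W -> P <- C
The empty set is not sufficient: P1 (N <- K -> C) has no collider blocking it and no conditioned non-collider, so it is open.
Try {K}:
  P1: blocked at fork node K ∈ conditioning set.
  P2: blocked at fork node K ∈ conditioning set.
  P3: blocked at fork node K ∈ conditioning set.
{K} contains no descendant of N and blocks every backdoor path.
No other singleton works — e.g. {G} leaves P1 open — so {K} is the unique smallest valid adjustment set.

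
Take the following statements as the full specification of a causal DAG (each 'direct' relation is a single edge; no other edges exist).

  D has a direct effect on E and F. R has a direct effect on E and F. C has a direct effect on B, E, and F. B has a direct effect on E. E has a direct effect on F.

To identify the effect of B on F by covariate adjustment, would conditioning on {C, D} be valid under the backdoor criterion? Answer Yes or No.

Backdoor paths from B to F (paths whose first edge points into B):
  P1: B <- C -> E <- R -> F
  P2: B <- C -> E <- D -> F
  P3: B <- C -> E -> F
  P4: B <- C -> F
Condition 1 (no descendant of B in the set): holds — descendants of B are {E, F}; none are in {C, D}.
Condition 2 (every backdoor path blocked by {C, D}):
  P1: blocked at fork node C ∈ conditioning set.
  P2: blocked at fork node C ∈ conditioning set.
  P3: blocked at fork node C ∈ conditioning set.
  P4: blocked at fork node C ∈ conditioning set.
{C, D} satisfies the backdoor criterion.

Yes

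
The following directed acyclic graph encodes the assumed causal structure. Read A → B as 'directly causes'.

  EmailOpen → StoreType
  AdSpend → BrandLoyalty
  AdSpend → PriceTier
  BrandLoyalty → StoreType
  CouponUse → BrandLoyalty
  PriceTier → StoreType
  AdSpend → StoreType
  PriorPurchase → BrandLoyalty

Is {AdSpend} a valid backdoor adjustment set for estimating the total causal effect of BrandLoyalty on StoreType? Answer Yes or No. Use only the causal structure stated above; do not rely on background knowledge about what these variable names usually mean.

Yes

Backdoor paths from BrandLoyalty to StoreType (paths whose first edge points into BrandLoyalty):
  P1: BrandLoyalty <- AdSpend -> PriceTier -> StoreType
  P2: BrandLoyalty <- AdSpend -> StoreType
Condition 1 (no descendant of BrandLoyalty in the set): holds — descendants of BrandLoyalty are {StoreType}; none are in {AdSpend}.
Condition 2 (every backdoor path blocked by {AdSpend}):
  P1: blocked at fork node AdSpend ∈ conditioning set.
  P2: blocked at fork node AdSpend ∈ conditioning set.
{AdSpend} satisfies the backdoor criterion.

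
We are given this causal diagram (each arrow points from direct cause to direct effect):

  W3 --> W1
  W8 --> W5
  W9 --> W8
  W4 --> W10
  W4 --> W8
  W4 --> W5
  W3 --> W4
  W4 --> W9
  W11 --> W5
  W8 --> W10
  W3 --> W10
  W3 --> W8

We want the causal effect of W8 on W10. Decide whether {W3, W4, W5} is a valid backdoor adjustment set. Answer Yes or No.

Backdoor paths from W8 to W10 (paths whose first edge points into W8):
  P1: W8 <- W3 -> W4 -> W10
  P2: W8 <- W3 -> W10
  P3: W8 <- W4 <- W3 -> W10
  P4: W8 <- W4 -> W10
  P5: W8 <- W9 <- W4 <- W3 -> W10
  P6: W8 <- W9 <- W4 -> W10
Condition 1 (no descendant of W8 in the set): FAILS — W5 is a descendant of W8.
Condition 2 (every backdoor path blocked by {W3, W4, W5}):
  P1: blocked at fork node W3 ∈ conditioning set.
  P2: blocked at fork node W3 ∈ conditioning set.
  P3: blocked at chain node W4 ∈ conditioning set.
  P4: blocked at fork node W4 ∈ conditioning set.
  P5: blocked at chain node W4 ∈ conditioning set.
  P6: blocked at fork node W4 ∈ conditioning set.
{W3, W4, W5} does not satisfy the backdoor criterion.

No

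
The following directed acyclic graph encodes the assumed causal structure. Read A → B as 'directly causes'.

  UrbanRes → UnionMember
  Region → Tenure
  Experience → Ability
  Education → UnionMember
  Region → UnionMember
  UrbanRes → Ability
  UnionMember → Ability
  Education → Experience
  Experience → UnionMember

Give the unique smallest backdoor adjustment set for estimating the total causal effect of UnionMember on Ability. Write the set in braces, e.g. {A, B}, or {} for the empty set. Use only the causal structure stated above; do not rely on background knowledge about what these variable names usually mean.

{Experience, UrbanRes}

Variables eligible for adjustment (non-descendants of UnionMember, excluding UnionMember and Ability): {Education, Experience, Region, Tenure, UrbanRes}.
Backdoor paths from UnionMember to Ability:
  P1: UnionMember <- Education -> Experience -> Ability
  P2: UnionMember <- UrbanRes -> Ability
  P3: UnionMember <- Experience -> Ability
The empty set is not sufficient: P1 (UnionMember <- Education -> Experience -> Ability) has no collider blocking it and no conditioned non-collider, so it is open.
Try {Experience, UrbanRes}:
  P1: blocked at chain node Experience ∈ conditioning set.
  P2: blocked at fork node UrbanRes ∈ conditioning set.
  P3: blocked at fork node Experience ∈ conditioning set.
{Experience, UrbanRes} contains no descendant of UnionMember and blocks every backdoor path.
Every element of {Experience, UrbanRes} is needed (dropping Experience leaves P1 open; dropping UrbanRes leaves P2 open), so no proper subset is valid.
Among all size-2 subsets of the eligible variables, only {Experience, UrbanRes} blocks every backdoor path, so it is the unique smallest valid adjustment set.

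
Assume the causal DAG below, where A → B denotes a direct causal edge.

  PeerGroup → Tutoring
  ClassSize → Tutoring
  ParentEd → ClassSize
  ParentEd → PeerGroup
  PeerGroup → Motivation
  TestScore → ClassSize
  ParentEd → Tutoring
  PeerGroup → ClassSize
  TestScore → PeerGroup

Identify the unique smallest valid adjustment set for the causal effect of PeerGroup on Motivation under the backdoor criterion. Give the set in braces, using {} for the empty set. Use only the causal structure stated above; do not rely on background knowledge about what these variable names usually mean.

Variables eligible for adjustment (non-descendants of PeerGroup, excluding PeerGroup and Motivation): {ParentEd, TestScore}.
Backdoor paths from PeerGroup to Motivation:
  (none)
With no backdoor paths the empty set already satisfies the criterion, and it is trivially minimal.

{}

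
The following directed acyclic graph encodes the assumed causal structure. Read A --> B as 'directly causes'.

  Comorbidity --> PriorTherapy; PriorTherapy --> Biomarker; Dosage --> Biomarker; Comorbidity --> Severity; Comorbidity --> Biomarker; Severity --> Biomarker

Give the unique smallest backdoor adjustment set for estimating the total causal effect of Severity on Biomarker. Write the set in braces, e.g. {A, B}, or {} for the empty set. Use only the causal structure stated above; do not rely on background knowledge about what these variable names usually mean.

Variables eligible for adjustment (non-descendants of Severity, excluding Severity and Biomarker): {Comorbidity, Dosage, PriorTherapy}.
Backdoor paths from Severity to Biomarker:
  P1: Severity <- Comorbidity -> PriorTherapy -> Biomarker
  P2: Severity <- Comorbidity -> Biomarker
The empty set is not sufficient: P1 (Severity <- Comorbidity -> PriorTherapy -> Biomarker) has no collider blocking it and no conditioned non-collider, so it is open.
Try {Comorbidity}:
  P1: blocked at fork node Comorbidity ∈ conditioning set.
  P2: blocked at fork node Comorbidity ∈ conditioning set.
{Comorbidity} contains no descendant of Severity and blocks every backdoor path.
No other singleton works — e.g. {PriorTherapy} leaves P2 open — so {Comorbidity} is the unique smallest valid adjustment set.

{Comorbidity}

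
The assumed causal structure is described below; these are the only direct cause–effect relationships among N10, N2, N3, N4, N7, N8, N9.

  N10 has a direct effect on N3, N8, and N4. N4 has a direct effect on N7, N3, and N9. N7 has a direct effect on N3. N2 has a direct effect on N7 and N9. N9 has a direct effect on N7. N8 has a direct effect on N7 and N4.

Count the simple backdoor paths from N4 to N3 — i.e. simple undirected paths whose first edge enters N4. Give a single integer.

A backdoor path from N4 to N3 is any simple undirected path whose first edge points into N4 (i.e. leaves N4 via a parent).
Parents of N4: {N10, N8}.
Enumerating:
  P1: N4 <- N10 -> N8 -> N7 -> N3
  P2: N4 <- N10 -> N3
  P3: N4 <- N8 <- N10 -> N3
  P4: N4 <- N8 -> N7 -> N3
That exhausts the simple backdoor paths. Count: 4.

4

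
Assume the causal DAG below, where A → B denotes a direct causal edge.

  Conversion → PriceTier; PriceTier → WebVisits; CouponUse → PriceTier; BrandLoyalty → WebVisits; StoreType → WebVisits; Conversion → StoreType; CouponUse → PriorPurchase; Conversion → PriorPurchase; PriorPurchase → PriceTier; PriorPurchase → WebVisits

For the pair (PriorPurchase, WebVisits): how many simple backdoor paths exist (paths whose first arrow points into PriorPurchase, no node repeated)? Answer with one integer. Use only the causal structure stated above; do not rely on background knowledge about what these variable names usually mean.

A backdoor path from PriorPurchase to WebVisits is any simple undirected path whose first edge points into PriorPurchase (i.e. leaves PriorPurchase via a parent).
Parents of PriorPurchase: {Conversion, CouponUse}.
Enumerating:
  P1: PriorPurchase <- Conversion -> PriceTier -> WebVisits
  P2: PriorPurchase <- Conversion -> StoreType -> WebVisits
  P3: PriorPurchase <- CouponUse -> PriceTier <- Conversion -> StoreType -> WebVisits
  P4: PriorPurchase <- CouponUse -> PriceTier -> WebVisits
That exhausts the simple backdoor paths. Count: 4.

4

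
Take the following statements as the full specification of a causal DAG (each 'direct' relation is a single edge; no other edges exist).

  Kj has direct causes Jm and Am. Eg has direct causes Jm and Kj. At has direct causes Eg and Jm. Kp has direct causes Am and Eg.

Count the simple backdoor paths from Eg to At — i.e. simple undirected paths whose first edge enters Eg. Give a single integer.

2

A backdoor path from Eg to At is any simple undirected path whose first edge points into Eg (i.e. leaves Eg via a parent).
Parents of Eg: {Jm, Kj}.
Enumerating:
  P1: Eg <- Jm -> At
  P2: Eg <- Kj <- Jm -> At
That exhausts the simple backdoor paths. Count: 2.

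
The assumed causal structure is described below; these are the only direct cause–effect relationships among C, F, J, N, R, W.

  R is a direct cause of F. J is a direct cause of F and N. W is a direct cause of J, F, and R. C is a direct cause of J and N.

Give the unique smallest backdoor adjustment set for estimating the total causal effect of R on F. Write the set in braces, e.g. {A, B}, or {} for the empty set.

{W}

Variables eligible for adjustment (non-descendants of R, excluding R and F): {C, J, N, W}.
Backdoor paths from R to F:
  P1: R <- W -> J -> F
  P2: R <- W -> F
The empty set is not sufficient: P1 (R <- W -> J -> F) has no collider blocking it and no conditioned non-collider, so it is open.
Try {W}:
  P1: blocked at fork node W ∈ conditioning set.
  P2: blocked at fork node W ∈ conditioning set.
{W} contains no descendant of R and blocks every backdoor path.
No other singleton works — e.g. {C} leaves P1 open — so {W} is the unique smallest valid adjustment set.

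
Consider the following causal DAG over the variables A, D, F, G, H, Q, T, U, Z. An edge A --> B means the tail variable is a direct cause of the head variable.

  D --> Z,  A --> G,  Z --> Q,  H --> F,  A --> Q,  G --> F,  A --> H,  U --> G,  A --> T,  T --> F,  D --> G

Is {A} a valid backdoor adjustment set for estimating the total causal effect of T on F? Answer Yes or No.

Backdoor paths from T to F (paths whose first edge points into T):
  P1: T <- A -> H -> F
  P2: T <- A -> G -> F
  P3: T <- A -> Q <- Z <- D -> G -> F
Condition 1 (no descendant of T in the set): holds — descendants of T are {F}; none are in {A}.
Condition 2 (every backdoor path blocked by {A}):
  P1: blocked at fork node A ∈ conditioning set.
  P2: blocked at fork node A ∈ conditioning set.
  P3: blocked at fork node A ∈ conditioning set.
{A} satisfies the backdoor criterion.

Yes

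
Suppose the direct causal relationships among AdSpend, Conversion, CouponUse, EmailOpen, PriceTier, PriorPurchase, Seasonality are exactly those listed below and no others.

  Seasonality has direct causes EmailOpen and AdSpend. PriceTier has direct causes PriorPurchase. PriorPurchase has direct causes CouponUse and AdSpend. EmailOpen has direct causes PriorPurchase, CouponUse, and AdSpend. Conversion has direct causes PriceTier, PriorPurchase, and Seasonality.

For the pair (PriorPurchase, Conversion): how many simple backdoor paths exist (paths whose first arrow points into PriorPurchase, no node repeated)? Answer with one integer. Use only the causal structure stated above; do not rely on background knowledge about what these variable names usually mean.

A backdoor path from PriorPurchase to Conversion is any simple undirected path whose first edge points into PriorPurchase (i.e. leaves PriorPurchase via a parent).
Parents of PriorPurchase: {AdSpend, CouponUse}.
Enumerating:
  P1: PriorPurchase <- CouponUse -> EmailOpen <- AdSpend -> Seasonality -> Conversion
  P2: PriorPurchase <- CouponUse -> EmailOpen -> Seasonality -> Conversion
  P3: PriorPurchase <- AdSpend -> EmailOpen -> Seasonality -> Conversion
  P4: PriorPurchase <- AdSpend -> Seasonality -> Conversion
That exhausts the simple backdoor paths. Count: 4.

4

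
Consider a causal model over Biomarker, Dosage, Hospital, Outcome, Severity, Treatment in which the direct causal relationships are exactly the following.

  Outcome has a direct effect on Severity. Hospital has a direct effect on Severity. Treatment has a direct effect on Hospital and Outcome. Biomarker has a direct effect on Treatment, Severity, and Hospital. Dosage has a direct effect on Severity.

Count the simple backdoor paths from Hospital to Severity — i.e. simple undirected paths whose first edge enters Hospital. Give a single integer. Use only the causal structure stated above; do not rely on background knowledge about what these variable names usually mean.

4

A backdoor path from Hospital to Severity is any simple undirected path whose first edge points into Hospital (i.e. leaves Hospital via a parent).
Parents of Hospital: {Biomarker, Treatment}.
Enumerating:
  P1: Hospital <- Biomarker -> Treatment -> Outcome -> Severity
  P2: Hospital <- Biomarker -> Severity
  P3: Hospital <- Treatment <- Biomarker -> Severity
  P4: Hospital <- Treatment -> Outcome -> Severity
That exhausts the simple backdoor paths. Count: 4.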